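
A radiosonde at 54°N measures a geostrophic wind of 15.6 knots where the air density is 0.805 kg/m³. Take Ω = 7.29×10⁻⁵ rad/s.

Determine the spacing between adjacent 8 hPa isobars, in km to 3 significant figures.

1050 km

Coriolis parameter at 54°N:
f = 2Ω sin φ = 2 × 7.29×10⁻⁵ × sin 54° = 1.18×10⁻⁴ s⁻¹
Wind speed in SI: 15.6 knots = 8.03 m/s
Geostrophic balance rearranged: |∂P/∂n| = f ρ V_g
|∂P/∂n| = 1.18×10⁻⁴ × 0.805 × 8.03 = 7.62×10⁻⁴ Pa/m
Isobar spacing: Δn = ΔP/|∂P/∂n| = 800 Pa / 7.62×10⁻⁴ Pa/m = 1049823 m ≈ 1050 km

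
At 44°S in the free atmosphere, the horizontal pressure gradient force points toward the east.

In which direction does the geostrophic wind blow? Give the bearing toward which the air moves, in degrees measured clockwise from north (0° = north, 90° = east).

000°

The pressure-gradient force points toward the east (bearing 090°).
Geostrophic balance: in the Southern Hemisphere the Coriolis force deflects motion to the left, so the geostrophic wind blows 90° to the left of the pressure-gradient force (low pressure on the right).
Rotating 090° by 90° counterclockwise gives 000° — the wind blows toward the north.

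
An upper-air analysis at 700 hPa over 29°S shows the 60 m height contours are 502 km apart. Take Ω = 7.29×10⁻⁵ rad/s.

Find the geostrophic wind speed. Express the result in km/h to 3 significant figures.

59.7 km/h

Coriolis parameter at 29°S:
f = 2Ω sin φ = 2 × 7.29×10⁻⁵ × sin 29° = 7.07×10⁻⁵ s⁻¹
Height gradient: |∂Z/∂n| = 60 m / 502000 m = 1.20×10⁻⁴
On a pressure surface, geostrophic balance gives V_g = (g/f)|∂Z/∂n|:
V_g = 9.81 × 1.20×10⁻⁴ / 7.07×10⁻⁵ = 16.6 m/s
Converting: 16.6 m/s × 3.6 = 59.7 km/h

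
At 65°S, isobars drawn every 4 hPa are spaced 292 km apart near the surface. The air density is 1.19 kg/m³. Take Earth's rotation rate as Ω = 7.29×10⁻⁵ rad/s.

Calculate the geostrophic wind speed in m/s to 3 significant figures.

8.71 m/s

Coriolis parameter at 65°S:
f = 2Ω sin φ = 2 × 7.29×10⁻⁵ × sin 65° = 1.32×10⁻⁴ s⁻¹
Pressure gradient: |∂P/∂n| = 400 Pa / 292000 m = 1.37×10⁻³ Pa/m
Geostrophic balance (pressure-gradient force = Coriolis force):
V_g = (1/(fρ)) |∂P/∂n| = 1.37×10⁻³ / (1.32×10⁻⁴ × 1.19) = 8.71 m/s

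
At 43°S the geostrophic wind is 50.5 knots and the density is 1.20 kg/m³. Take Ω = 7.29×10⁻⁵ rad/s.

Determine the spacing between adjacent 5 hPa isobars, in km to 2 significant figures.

160 km

Coriolis parameter at 43°S:
f = 2Ω sin φ = 2 × 7.29×10⁻⁵ × sin 43° = 9.94×10⁻⁵ s⁻¹
Wind speed in SI: 50.5 knots = 26.0 m/s
Geostrophic balance rearranged: |∂P/∂n| = f ρ V_g
|∂P/∂n| = 9.94×10⁻⁵ × 1.20 × 26.0 = 3.10×10⁻³ Pa/m
Isobar spacing: Δn = ΔP/|∂P/∂n| = 500 Pa / 3.10×10⁻³ Pa/m = 161294 m ≈ 160 km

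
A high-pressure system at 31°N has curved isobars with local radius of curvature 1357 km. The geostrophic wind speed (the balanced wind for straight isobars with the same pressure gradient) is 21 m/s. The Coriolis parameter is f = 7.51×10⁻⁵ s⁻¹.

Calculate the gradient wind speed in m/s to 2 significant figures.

30 m/s

Around a high, pressure-gradient force acts outward with centrifugal, so Coriolis balances both:
fV = (1/ρ)|∂P/∂n| + V²/R  →  V² − fR·V + fR·V_g = 0
With fR = 7.51×10⁻⁵ × 1357×10³ m = 102 m/s:
V = [fR − √((fR)² − 4 fR V_g)]/2 = [102 − √(102² − 4×102×21)]/2 = 29.6 m/s
Supergeostrophic (V > V_g = 21 m/s), as expected around a high.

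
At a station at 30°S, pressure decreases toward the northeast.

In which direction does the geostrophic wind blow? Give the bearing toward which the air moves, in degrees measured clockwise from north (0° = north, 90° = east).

The pressure-gradient force points toward the northeast (bearing 045°).
Geostrophic balance: in the Southern Hemisphere the Coriolis force deflects motion to the left, so the geostrophic wind blows 90° to the left of the pressure-gradient force (low pressure on the right).
Rotating 045° by 90° counterclockwise gives 315° — the wind blows toward the northwest.

315°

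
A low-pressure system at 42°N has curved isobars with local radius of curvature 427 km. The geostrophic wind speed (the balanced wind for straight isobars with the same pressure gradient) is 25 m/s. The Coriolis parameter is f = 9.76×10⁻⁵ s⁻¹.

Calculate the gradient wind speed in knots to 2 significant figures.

Around a low, centrifugal force acts outward with Coriolis, so pressure-gradient force balances both:
(1/ρ)|∂P/∂n| = fV + V²/R  →  V² + fR·V − fR·V_g = 0
With fR = 9.76×10⁻⁵ × 427×10³ m = 41.7 m/s:
V = [−fR + √((fR)² + 4 fR V_g)]/2 = [−41.7 + √(41.7² + 4×41.7×25)]/2 = 17.6 m/s
Subgeostrophic (V < V_g = 25 m/s), as expected around a low.
Converting: 17.6 m/s × 1.944 = 34 knots

34 knots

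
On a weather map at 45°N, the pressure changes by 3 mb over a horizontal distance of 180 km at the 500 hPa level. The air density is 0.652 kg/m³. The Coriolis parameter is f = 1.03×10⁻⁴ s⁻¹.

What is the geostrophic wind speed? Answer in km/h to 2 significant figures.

89 km/h

Pressure gradient: |∂P/∂n| = 300 Pa / 180000 m = 1.67×10⁻³ Pa/m
Geostrophic balance (pressure-gradient force = Coriolis force):
V_g = (1/(fρ)) |∂P/∂n| = 1.67×10⁻³ / (1.03×10⁻⁴ × 0.652) = 24.8 m/s
Converting: 24.8 m/s × 3.6 = 89 km/h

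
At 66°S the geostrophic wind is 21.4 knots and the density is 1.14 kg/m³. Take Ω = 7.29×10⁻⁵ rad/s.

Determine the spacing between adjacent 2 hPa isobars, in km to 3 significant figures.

120 km

Coriolis parameter at 66°S:
f = 2Ω sin φ = 2 × 7.29×10⁻⁵ × sin 66° = 1.33×10⁻⁴ s⁻¹
Wind speed in SI: 21.4 knots = 11.0 m/s
Geostrophic balance rearranged: |∂P/∂n| = f ρ V_g
|∂P/∂n| = 1.33×10⁻⁴ × 1.14 × 11.0 = 1.67×10⁻³ Pa/m
Isobar spacing: Δn = ΔP/|∂P/∂n| = 200 Pa / 1.67×10⁻³ Pa/m = 119643 m ≈ 120 km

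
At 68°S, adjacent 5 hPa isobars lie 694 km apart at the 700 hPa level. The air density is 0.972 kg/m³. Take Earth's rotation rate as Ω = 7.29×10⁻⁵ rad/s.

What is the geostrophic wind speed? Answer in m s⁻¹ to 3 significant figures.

5.48 m s⁻¹

Coriolis parameter at 68°S:
f = 2Ω sin φ = 2 × 7.29×10⁻⁵ × sin 68° = 1.35×10⁻⁴ s⁻¹
Pressure gradient: |∂P/∂n| = 500 Pa / 694000 m = 7.20×10⁻⁴ Pa/m
Geostrophic balance (pressure-gradient force = Coriolis force):
V_g = (1/(fρ)) |∂P/∂n| = 7.20×10⁻⁴ / (1.35×10⁻⁴ × 0.972) = 5.48 m/s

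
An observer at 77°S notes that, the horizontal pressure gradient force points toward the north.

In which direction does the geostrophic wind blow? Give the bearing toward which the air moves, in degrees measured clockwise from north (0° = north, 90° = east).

The pressure-gradient force points toward the north (bearing 000°).
Geostrophic balance: in the Southern Hemisphere the Coriolis force deflects motion to the left, so the geostrophic wind blows 90° to the left of the pressure-gradient force (low pressure on the right).
Rotating 000° by 90° counterclockwise gives 270° — the wind blows toward the west.

270°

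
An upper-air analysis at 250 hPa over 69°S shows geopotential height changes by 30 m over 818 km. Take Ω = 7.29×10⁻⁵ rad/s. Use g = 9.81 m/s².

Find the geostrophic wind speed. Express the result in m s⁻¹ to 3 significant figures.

2.64 m s⁻¹

Coriolis parameter at 69°S:
f = 2Ω sin φ = 2 × 7.29×10⁻⁵ × sin 69° = 1.36×10⁻⁴ s⁻¹
Height gradient: |∂Z/∂n| = 30 m / 818000 m = 3.67×10⁻⁵
On a pressure surface, geostrophic balance gives V_g = (g/f)|∂Z/∂n|:
V_g = 9.81 × 3.67×10⁻⁵ / 1.36×10⁻⁴ = 2.64 m/s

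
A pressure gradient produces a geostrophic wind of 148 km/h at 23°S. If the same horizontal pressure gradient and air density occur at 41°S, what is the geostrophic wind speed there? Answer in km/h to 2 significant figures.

88 km/h

With the same pressure gradient and density, V_g ∝ 1/f ∝ 1/sin φ.
V₂ = V₁ · sin φ₁ / sin φ₂ = 148 × sin 23° / sin 41°
V₂ = 148 × 0.3907/0.6561 = 88 km/h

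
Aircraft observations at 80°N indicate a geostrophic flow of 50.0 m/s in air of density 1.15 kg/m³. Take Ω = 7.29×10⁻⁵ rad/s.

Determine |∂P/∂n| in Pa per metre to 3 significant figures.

8.26×10⁻³ Pa/m

Coriolis parameter at 80°N:
f = 2Ω sin φ = 2 × 7.29×10⁻⁵ × sin 80° = 1.44×10⁻⁴ s⁻¹
Geostrophic balance rearranged: |∂P/∂n| = f ρ V_g
|∂P/∂n| = 1.44×10⁻⁴ × 1.15 × 50.0 = 8.26×10⁻³ Pa/m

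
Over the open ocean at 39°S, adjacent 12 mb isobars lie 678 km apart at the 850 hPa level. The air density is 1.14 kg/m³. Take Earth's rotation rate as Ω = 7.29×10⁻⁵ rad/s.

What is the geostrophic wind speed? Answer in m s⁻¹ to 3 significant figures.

Coriolis parameter at 39°S:
f = 2Ω sin φ = 2 × 7.29×10⁻⁵ × sin 39° = 9.18×10⁻⁵ s⁻¹
Pressure gradient: |∂P/∂n| = 1200 Pa / 678000 m = 1.77×10⁻³ Pa/m
Geostrophic balance (pressure-gradient force = Coriolis force):
V_g = (1/(fρ)) |∂P/∂n| = 1.77×10⁻³ / (9.18×10⁻⁵ × 1.14) = 16.9 m/s

16.9 m s⁻¹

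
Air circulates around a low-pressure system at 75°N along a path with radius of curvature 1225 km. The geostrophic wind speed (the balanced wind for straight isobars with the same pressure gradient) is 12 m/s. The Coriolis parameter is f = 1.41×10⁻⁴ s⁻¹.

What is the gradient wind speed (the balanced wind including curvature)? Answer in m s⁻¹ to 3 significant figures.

11.3 m s⁻¹

Around a low, centrifugal force acts outward with Coriolis, so pressure-gradient force balances both:
(1/ρ)|∂P/∂n| = fV + V²/R  →  V² + fR·V − fR·V_g = 0
With fR = 1.41×10⁻⁴ × 1225×10³ m = 173 m/s:
V = [−fR + √((fR)² + 4 fR V_g)]/2 = [−173 + √(173² + 4×173×12)]/2 = 11.3 m/s
Subgeostrophic (V < V_g = 12 m/s), as expected around a low.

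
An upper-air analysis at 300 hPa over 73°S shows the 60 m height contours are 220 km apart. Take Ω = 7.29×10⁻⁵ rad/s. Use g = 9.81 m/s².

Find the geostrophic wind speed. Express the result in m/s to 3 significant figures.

Coriolis parameter at 73°S:
f = 2Ω sin φ = 2 × 7.29×10⁻⁵ × sin 73° = 1.39×10⁻⁴ s⁻¹
Height gradient: |∂Z/∂n| = 60 m / 220000 m = 2.73×10⁻⁴
On a pressure surface, geostrophic balance gives V_g = (g/f)|∂Z/∂n|:
V_g = 9.81 × 2.73×10⁻⁴ / 1.39×10⁻⁴ = 19.2 m/s

19.2 m/s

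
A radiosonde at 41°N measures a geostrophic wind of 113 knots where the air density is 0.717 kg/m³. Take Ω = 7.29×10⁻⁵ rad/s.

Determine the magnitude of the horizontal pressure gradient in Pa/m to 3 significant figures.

3.99×10⁻³ Pa/m

Coriolis parameter at 41°N:
f = 2Ω sin φ = 2 × 7.29×10⁻⁵ × sin 41° = 9.57×10⁻⁵ s⁻¹
Wind speed in SI: 113 knots = 58.1 m/s
Geostrophic balance rearranged: |∂P/∂n| = f ρ V_g
|∂P/∂n| = 9.57×10⁻⁵ × 0.717 × 58.1 = 3.99×10⁻³ Pa/m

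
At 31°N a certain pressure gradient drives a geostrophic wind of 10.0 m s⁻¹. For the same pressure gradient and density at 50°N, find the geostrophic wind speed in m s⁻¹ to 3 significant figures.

With the same pressure gradient and density, V_g ∝ 1/f ∝ 1/sin φ.
V₂ = V₁ · sin φ₁ / sin φ₂ = 10.0 × sin 31° / sin 50°
V₂ = 10.0 × 0.5150/0.7660 = 6.72 m s⁻¹

6.72 m s⁻¹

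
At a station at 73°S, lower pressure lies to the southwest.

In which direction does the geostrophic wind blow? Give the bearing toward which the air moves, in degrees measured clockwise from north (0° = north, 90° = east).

135°

The pressure-gradient force points toward the southwest (bearing 225°).
Geostrophic balance: in the Southern Hemisphere the Coriolis force deflects motion to the left, so the geostrophic wind blows 90° to the left of the pressure-gradient force (low pressure on the right).
Rotating 225° by 90° counterclockwise gives 135° — the wind blows toward the southeast.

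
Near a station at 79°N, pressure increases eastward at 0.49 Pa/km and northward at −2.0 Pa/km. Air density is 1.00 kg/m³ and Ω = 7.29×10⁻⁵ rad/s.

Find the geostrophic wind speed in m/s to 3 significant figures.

14.4 m/s

Coriolis parameter at 79°N:
f = 2Ω sin φ = 2 × 7.29×10⁻⁵ × sin 79° = 1.43×10⁻⁴ s⁻¹
Component geostrophic relations (x east, y north):
u_g = −(1/(fρ)) ∂P/∂y,  v_g = (1/(fρ)) ∂P/∂x
u_g = −(−2.0×10⁻³)/(1.43×10⁻⁴ × 1.00) = 14.0 m/s;  v_g = (0.49×10⁻³)/(1.43×10⁻⁴ × 1.00) = 3.42 m/s
|V_g| = √(u_g² + v_g²) = 14.4 m/s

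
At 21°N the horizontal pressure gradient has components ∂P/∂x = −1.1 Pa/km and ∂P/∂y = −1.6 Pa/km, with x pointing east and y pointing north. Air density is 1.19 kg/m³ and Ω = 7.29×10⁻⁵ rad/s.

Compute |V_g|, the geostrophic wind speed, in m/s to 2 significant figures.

31 m/s

Coriolis parameter at 21°N:
f = 2Ω sin φ = 2 × 7.29×10⁻⁵ × sin 21° = 5.23×10⁻⁵ s⁻¹
Component geostrophic relations (x east, y north):
u_g = −(1/(fρ)) ∂P/∂y,  v_g = (1/(fρ)) ∂P/∂x
u_g = −(−1.6×10⁻³)/(5.23×10⁻⁵ × 1.19) = 25.7 m/s;  v_g = (−1.1×10⁻³)/(5.23×10⁻⁵ × 1.19) = −17.7 m/s
|V_g| = √(u_g² + v_g²) = 31.2 m/s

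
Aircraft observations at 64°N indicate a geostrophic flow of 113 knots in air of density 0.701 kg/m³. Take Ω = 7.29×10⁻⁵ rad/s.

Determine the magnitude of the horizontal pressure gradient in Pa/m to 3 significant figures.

Coriolis parameter at 64°N:
f = 2Ω sin φ = 2 × 7.29×10⁻⁵ × sin 64° = 1.31×10⁻⁴ s⁻¹
Wind speed in SI: 113 knots = 58.1 m/s
Geostrophic balance rearranged: |∂P/∂n| = f ρ V_g
|∂P/∂n| = 1.31×10⁻⁴ × 0.701 × 58.1 = 5.34×10⁻³ Pa/m

5.34×10⁻³ Pa/m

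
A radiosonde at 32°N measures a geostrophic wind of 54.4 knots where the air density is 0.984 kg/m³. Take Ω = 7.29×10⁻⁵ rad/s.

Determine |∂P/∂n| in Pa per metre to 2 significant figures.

2.1×10⁻³ Pa/m

Coriolis parameter at 32°N:
f = 2Ω sin φ = 2 × 7.29×10⁻⁵ × sin 32° = 7.73×10⁻⁵ s⁻¹
Wind speed in SI: 54.4 knots = 28.0 m/s
Geostrophic balance rearranged: |∂P/∂n| = f ρ V_g
|∂P/∂n| = 7.73×10⁻⁵ × 0.984 × 28.0 = 2.13×10⁻³ Pa/m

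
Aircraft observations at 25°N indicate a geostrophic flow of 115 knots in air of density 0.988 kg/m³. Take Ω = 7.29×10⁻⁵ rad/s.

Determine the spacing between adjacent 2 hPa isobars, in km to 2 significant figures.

56 km

Coriolis parameter at 25°N:
f = 2Ω sin φ = 2 × 7.29×10⁻⁵ × sin 25° = 6.16×10⁻⁵ s⁻¹
Wind speed in SI: 115 knots = 59.2 m/s
Geostrophic balance rearranged: |∂P/∂n| = f ρ V_g
|∂P/∂n| = 6.16×10⁻⁵ × 0.988 × 59.2 = 3.60×10⁻³ Pa/m
Isobar spacing: Δn = ΔP/|∂P/∂n| = 200 Pa / 3.60×10⁻³ Pa/m = 55530 m ≈ 56 km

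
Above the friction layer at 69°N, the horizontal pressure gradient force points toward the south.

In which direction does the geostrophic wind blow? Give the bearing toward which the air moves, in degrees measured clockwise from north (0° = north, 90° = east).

The pressure-gradient force points toward the south (bearing 180°).
Geostrophic balance: in the Northern Hemisphere the Coriolis force deflects motion to the right, so the geostrophic wind blows 90° to the right of the pressure-gradient force (low pressure on the left).
Rotating 180° by 90° clockwise gives 270° — the wind blows toward the west.

270°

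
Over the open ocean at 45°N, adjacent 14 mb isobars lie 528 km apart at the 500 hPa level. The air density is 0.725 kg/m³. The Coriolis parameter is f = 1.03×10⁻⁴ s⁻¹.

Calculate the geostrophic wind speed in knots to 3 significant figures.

Pressure gradient: |∂P/∂n| = 1400 Pa / 528000 m = 2.65×10⁻³ Pa/m
Geostrophic balance (pressure-gradient force = Coriolis force):
V_g = (1/(fρ)) |∂P/∂n| = 2.65×10⁻³ / (1.03×10⁻⁴ × 0.725) = 35.5 m/s
Converting: 35.5 m/s × 1.944 = 69.0 knots

69.0 knots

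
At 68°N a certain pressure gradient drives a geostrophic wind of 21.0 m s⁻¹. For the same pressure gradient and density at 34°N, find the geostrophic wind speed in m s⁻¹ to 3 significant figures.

34.8 m s⁻¹

With the same pressure gradient and density, V_g ∝ 1/f ∝ 1/sin φ.
V₂ = V₁ · sin φ₁ / sin φ₂ = 21.0 × sin 68° / sin 34°
V₂ = 21.0 × 0.9272/0.5592 = 34.8 m s⁻¹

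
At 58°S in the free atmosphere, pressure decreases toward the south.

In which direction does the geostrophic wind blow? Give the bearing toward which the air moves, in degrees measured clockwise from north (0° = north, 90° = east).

090°

The pressure-gradient force points toward the south (bearing 180°).
Geostrophic balance: in the Southern Hemisphere the Coriolis force deflects motion to the left, so the geostrophic wind blows 90° to the left of the pressure-gradient force (low pressure on the right).
Rotating 180° by 90° counterclockwise gives 090° — the wind blows toward the east.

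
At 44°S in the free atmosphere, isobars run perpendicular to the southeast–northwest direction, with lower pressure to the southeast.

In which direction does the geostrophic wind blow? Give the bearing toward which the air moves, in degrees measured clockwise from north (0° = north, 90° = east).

The pressure-gradient force points toward the southeast (bearing 135°).
Geostrophic balance: in the Southern Hemisphere the Coriolis force deflects motion to the left, so the geostrophic wind blows 90° to the left of the pressure-gradient force (low pressure on the right).
Rotating 135° by 90° counterclockwise gives 045° — the wind blows toward the northeast.

045°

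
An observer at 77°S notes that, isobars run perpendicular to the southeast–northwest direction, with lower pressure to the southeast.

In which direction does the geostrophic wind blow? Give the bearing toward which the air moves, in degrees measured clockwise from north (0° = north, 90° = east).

The pressure-gradient force points toward the southeast (bearing 135°).
Geostrophic balance: in the Southern Hemisphere the Coriolis force deflects motion to the left, so the geostrophic wind blows 90° to the left of the pressure-gradient force (low pressure on the right).
Rotating 135° by 90° counterclockwise gives 045° — the wind blows toward the northeast.

045°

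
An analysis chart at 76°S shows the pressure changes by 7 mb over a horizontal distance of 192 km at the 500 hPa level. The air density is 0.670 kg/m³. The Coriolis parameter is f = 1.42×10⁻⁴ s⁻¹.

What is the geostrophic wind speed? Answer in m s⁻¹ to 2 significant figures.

38 m s⁻¹

Pressure gradient: |∂P/∂n| = 700 Pa / 192000 m = 3.65×10⁻³ Pa/m
Geostrophic balance (pressure-gradient force = Coriolis force):
V_g = (1/(fρ)) |∂P/∂n| = 3.65×10⁻³ / (1.42×10⁻⁴ × 0.670) = 38.3 m/s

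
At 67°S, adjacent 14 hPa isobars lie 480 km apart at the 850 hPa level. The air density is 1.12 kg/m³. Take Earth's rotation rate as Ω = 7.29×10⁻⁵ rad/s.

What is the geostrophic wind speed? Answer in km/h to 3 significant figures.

69.9 km/h

Coriolis parameter at 67°S:
f = 2Ω sin φ = 2 × 7.29×10⁻⁵ × sin 67° = 1.34×10⁻⁴ s⁻¹
Pressure gradient: |∂P/∂n| = 1400 Pa / 480000 m = 2.92×10⁻³ Pa/m
Geostrophic balance (pressure-gradient force = Coriolis force):
V_g = (1/(fρ)) |∂P/∂n| = 2.92×10⁻³ / (1.34×10⁻⁴ × 1.12) = 19.4 m/s
Converting: 19.4 m/s × 3.6 = 69.9 km/h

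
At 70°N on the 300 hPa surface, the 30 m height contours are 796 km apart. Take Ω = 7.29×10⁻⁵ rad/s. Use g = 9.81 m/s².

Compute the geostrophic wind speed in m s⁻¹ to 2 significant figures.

Coriolis parameter at 70°N:
f = 2Ω sin φ = 2 × 7.29×10⁻⁵ × sin 70° = 1.37×10⁻⁴ s⁻¹
Height gradient: |∂Z/∂n| = 30 m / 796000 m = 3.77×10⁻⁵
On a pressure surface, geostrophic balance gives V_g = (g/f)|∂Z/∂n|:
V_g = 9.81 × 3.77×10⁻⁵ / 1.37×10⁻⁴ = 2.70 m/s

2.7 m s⁻¹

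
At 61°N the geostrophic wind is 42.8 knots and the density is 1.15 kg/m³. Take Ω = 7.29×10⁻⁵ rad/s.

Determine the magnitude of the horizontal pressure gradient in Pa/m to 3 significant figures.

3.23×10⁻³ Pa/m

Coriolis parameter at 61°N:
f = 2Ω sin φ = 2 × 7.29×10⁻⁵ × sin 61° = 1.28×10⁻⁴ s⁻¹
Wind speed in SI: 42.8 knots = 22.0 m/s
Geostrophic balance rearranged: |∂P/∂n| = f ρ V_g
|∂P/∂n| = 1.28×10⁻⁴ × 1.15 × 22.0 = 3.23×10⁻³ Pa/m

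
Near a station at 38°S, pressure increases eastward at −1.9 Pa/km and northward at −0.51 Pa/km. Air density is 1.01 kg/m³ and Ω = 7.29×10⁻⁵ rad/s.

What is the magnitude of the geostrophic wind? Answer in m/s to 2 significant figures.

Coriolis parameter at 38°S:
f = 2Ω sin φ = 2 × 7.29×10⁻⁵ × sin 38° = 8.98×10⁻⁵ s⁻¹
In the Southern Hemisphere f is negative: f = −8.98×10⁻⁵ s⁻¹.
Component geostrophic relations (x east, y north):
u_g = −(1/(fρ)) ∂P/∂y,  v_g = (1/(fρ)) ∂P/∂x
u_g = −(−0.51×10⁻³)/(−8.98×10⁻⁵ × 1.01) = −5.63 m/s;  v_g = (−1.9×10⁻³)/(−8.98×10⁻⁵ × 1.01) = 21.0 m/s
|V_g| = √(u_g² + v_g²) = 21.7 m/s

22 m/s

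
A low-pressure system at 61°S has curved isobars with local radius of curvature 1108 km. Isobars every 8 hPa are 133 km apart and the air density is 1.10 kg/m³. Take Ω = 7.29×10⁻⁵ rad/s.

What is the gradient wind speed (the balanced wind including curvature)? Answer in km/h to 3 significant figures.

124 km/h

Coriolis parameter at 61°S:
f = 2Ω sin φ = 2 × 7.29×10⁻⁵ × sin 61° = 1.28×10⁻⁴ s⁻¹
Pressure gradient: |∂P/∂n| = 800 Pa / 133000 m = 6.02×10⁻³ Pa/m
Geostrophic speed: V_g = |∂P/∂n|/(fρ) = 6.02×10⁻³/(1.28×10⁻⁴ × 1.10) = 42.9 m/s
Around a low, centrifugal force acts outward with Coriolis, so pressure-gradient force balances both:
(1/ρ)|∂P/∂n| = fV + V²/R  →  V² + fR·V − fR·V_g = 0
With fR = 1.28×10⁻⁴ × 1108×10³ m = 141 m/s:
V = [−fR + √((fR)² + 4 fR V_g)]/2 = [−141 + √(141² + 4×141×42.9)]/2 = 34.5 m/s
Subgeostrophic (V < V_g = 42.9 m/s), as expected around a low.
Converting: 34.5 m/s × 3.6 = 124 km/h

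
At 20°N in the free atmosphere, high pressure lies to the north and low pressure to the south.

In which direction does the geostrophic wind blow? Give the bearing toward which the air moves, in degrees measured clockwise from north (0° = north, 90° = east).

The pressure-gradient force points toward the south (bearing 180°).
Geostrophic balance: in the Northern Hemisphere the Coriolis force deflects motion to the right, so the geostrophic wind blows 90° to the right of the pressure-gradient force (low pressure on the left).
Rotating 180° by 90° clockwise gives 270° — the wind blows toward the west.

270°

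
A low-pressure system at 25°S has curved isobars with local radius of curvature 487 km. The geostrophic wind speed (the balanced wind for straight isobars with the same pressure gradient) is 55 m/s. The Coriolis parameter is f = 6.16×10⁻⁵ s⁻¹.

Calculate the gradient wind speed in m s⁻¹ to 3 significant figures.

Around a low, centrifugal force acts outward with Coriolis, so pressure-gradient force balances both:
(1/ρ)|∂P/∂n| = fV + V²/R  →  V² + fR·V − fR·V_g = 0
With fR = 6.16×10⁻⁵ × 487×10³ m = 30.0 m/s:
V = [−fR + √((fR)² + 4 fR V_g)]/2 = [−30.0 + √(30.0² + 4×30.0×55)]/2 = 28.3 m/s
Subgeostrophic (V < V_g = 55 m/s), as expected around a low.

28.3 m s⁻¹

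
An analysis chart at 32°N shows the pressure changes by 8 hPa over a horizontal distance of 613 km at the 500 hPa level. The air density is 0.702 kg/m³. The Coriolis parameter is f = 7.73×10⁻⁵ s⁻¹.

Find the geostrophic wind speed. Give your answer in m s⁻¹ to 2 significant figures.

24 m s⁻¹

Pressure gradient: |∂P/∂n| = 800 Pa / 613000 m = 1.31×10⁻³ Pa/m
Geostrophic balance (pressure-gradient force = Coriolis force):
V_g = (1/(fρ)) |∂P/∂n| = 1.31×10⁻³ / (7.73×10⁻⁵ × 0.702) = 24.0 m/s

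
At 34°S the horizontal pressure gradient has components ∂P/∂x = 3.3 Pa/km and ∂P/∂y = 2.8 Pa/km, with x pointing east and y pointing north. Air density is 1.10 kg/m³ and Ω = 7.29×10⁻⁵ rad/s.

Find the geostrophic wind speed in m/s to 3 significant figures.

48.3 m/s

Coriolis parameter at 34°S:
f = 2Ω sin φ = 2 × 7.29×10⁻⁵ × sin 34° = 8.15×10⁻⁵ s⁻¹
In the Southern Hemisphere f is negative: f = −8.15×10⁻⁵ s⁻¹.
Component geostrophic relations (x east, y north):
u_g = −(1/(fρ)) ∂P/∂y,  v_g = (1/(fρ)) ∂P/∂x
u_g = −(2.8×10⁻³)/(−8.15×10⁻⁵ × 1.10) = 31.2 m/s;  v_g = (3.3×10⁻³)/(−8.15×10⁻⁵ × 1.10) = −36.8 m/s
|V_g| = √(u_g² + v_g²) = 48.3 m/s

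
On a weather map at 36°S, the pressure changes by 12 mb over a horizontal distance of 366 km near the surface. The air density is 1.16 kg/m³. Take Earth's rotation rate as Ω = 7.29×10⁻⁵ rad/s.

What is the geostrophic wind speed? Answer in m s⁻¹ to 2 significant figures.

Coriolis parameter at 36°S:
f = 2Ω sin φ = 2 × 7.29×10⁻⁵ × sin 36° = 8.57×10⁻⁵ s⁻¹
Pressure gradient: |∂P/∂n| = 1200 Pa / 366000 m = 3.28×10⁻³ Pa/m
Geostrophic balance (pressure-gradient force = Coriolis force):
V_g = (1/(fρ)) |∂P/∂n| = 3.28×10⁻³ / (8.57×10⁻⁵ × 1.16) = 33.0 m/s

33 m s⁻¹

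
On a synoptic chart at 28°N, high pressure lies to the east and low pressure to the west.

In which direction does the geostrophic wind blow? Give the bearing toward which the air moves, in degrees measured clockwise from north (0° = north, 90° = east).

The pressure-gradient force points toward the west (bearing 270°).
Geostrophic balance: in the Northern Hemisphere the Coriolis force deflects motion to the right, so the geostrophic wind blows 90° to the right of the pressure-gradient force (low pressure on the left).
Rotating 270° by 90° clockwise gives 000° — the wind blows toward the north.

000°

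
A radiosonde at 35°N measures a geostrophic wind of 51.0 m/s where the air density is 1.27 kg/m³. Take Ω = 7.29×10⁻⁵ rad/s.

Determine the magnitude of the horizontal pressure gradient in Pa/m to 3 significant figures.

Coriolis parameter at 35°N:
f = 2Ω sin φ = 2 × 7.29×10⁻⁵ × sin 35° = 8.36×10⁻⁵ s⁻¹
Geostrophic balance rearranged: |∂P/∂n| = f ρ V_g
|∂P/∂n| = 8.36×10⁻⁵ × 1.27 × 51.0 = 5.42×10⁻³ Pa/m

5.42×10⁻³ Pa/m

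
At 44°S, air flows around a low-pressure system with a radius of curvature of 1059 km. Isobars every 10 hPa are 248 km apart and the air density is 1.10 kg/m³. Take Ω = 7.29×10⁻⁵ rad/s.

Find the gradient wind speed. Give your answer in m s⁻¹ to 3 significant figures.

28.6 m s⁻¹

Coriolis parameter at 44°S:
f = 2Ω sin φ = 2 × 7.29×10⁻⁵ × sin 44° = 1.01×10⁻⁴ s⁻¹
Pressure gradient: |∂P/∂n| = 1000 Pa / 248000 m = 4.03×10⁻³ Pa/m
Geostrophic speed: V_g = |∂P/∂n|/(fρ) = 4.03×10⁻³/(1.01×10⁻⁴ × 1.10) = 36.2 m/s
Around a low, centrifugal force acts outward with Coriolis, so pressure-gradient force balances both:
(1/ρ)|∂P/∂n| = fV + V²/R  →  V² + fR·V − fR·V_g = 0
With fR = 1.01×10⁻⁴ × 1059×10³ m = 107 m/s:
V = [−fR + √((fR)² + 4 fR V_g)]/2 = [−107 + √(107² + 4×107×36.2)]/2 = 28.6 m/s
Subgeostrophic (V < V_g = 36.2 m/s), as expected around a low.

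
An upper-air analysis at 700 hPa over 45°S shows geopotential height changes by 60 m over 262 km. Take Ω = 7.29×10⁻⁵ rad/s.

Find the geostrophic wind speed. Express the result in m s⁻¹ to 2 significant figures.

Coriolis parameter at 45°S:
f = 2Ω sin φ = 2 × 7.29×10⁻⁵ × sin 45° = 1.03×10⁻⁴ s⁻¹
Height gradient: |∂Z/∂n| = 60 m / 262000 m = 2.29×10⁻⁴
On a pressure surface, geostrophic balance gives V_g = (g/f)|∂Z/∂n|:
V_g = 9.81 × 2.29×10⁻⁴ / 1.03×10⁻⁴ = 21.8 m/s

22 m s⁻¹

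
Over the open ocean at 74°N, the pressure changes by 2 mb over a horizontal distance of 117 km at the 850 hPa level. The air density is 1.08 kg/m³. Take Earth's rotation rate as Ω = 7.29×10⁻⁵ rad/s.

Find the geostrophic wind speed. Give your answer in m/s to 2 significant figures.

Coriolis parameter at 74°N:
f = 2Ω sin φ = 2 × 7.29×10⁻⁵ × sin 74° = 1.40×10⁻⁴ s⁻¹
Pressure gradient: |∂P/∂n| = 200 Pa / 117000 m = 1.71×10⁻³ Pa/m
Geostrophic balance (pressure-gradient force = Coriolis force):
V_g = (1/(fρ)) |∂P/∂n| = 1.71×10⁻³ / (1.40×10⁻⁴ × 1.08) = 11.3 m/s

11 m/s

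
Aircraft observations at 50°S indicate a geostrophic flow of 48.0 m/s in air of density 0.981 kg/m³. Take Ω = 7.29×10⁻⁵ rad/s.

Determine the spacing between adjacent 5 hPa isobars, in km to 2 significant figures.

Coriolis parameter at 50°S:
f = 2Ω sin φ = 2 × 7.29×10⁻⁵ × sin 50° = 1.12×10⁻⁴ s⁻¹
Geostrophic balance rearranged: |∂P/∂n| = f ρ V_g
|∂P/∂n| = 1.12×10⁻⁴ × 0.981 × 48.0 = 5.26×10⁻³ Pa/m
Isobar spacing: Δn = ΔP/|∂P/∂n| = 500 Pa / 5.26×10⁻³ Pa/m = 95071 m ≈ 95 km

95 km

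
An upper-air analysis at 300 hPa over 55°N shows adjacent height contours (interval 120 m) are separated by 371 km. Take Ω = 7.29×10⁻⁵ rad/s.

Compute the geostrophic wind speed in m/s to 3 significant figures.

26.6 m/s

Coriolis parameter at 55°N:
f = 2Ω sin φ = 2 × 7.29×10⁻⁵ × sin 55° = 1.19×10⁻⁴ s⁻¹
Height gradient: |∂Z/∂n| = 120 m / 371000 m = 3.23×10⁻⁴
On a pressure surface, geostrophic balance gives V_g = (g/f)|∂Z/∂n|:
V_g = 9.81 × 3.23×10⁻⁴ / 1.19×10⁻⁴ = 26.6 m/s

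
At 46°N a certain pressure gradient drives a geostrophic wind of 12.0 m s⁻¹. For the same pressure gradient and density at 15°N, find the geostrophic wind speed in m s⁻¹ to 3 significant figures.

33.4 m s⁻¹

With the same pressure gradient and density, V_g ∝ 1/f ∝ 1/sin φ.
V₂ = V₁ · sin φ₁ / sin φ₂ = 12.0 × sin 46° / sin 15°
V₂ = 12.0 × 0.7193/0.2588 = 33.4 m s⁻¹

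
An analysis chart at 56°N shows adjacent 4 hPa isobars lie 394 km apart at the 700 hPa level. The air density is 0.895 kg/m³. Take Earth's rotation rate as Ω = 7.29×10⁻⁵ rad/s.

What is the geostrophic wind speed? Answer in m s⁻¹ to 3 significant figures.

9.38 m s⁻¹

Coriolis parameter at 56°N:
f = 2Ω sin φ = 2 × 7.29×10⁻⁵ × sin 56° = 1.21×10⁻⁴ s⁻¹
Pressure gradient: |∂P/∂n| = 400 Pa / 394000 m = 1.02×10⁻³ Pa/m
Geostrophic balance (pressure-gradient force = Coriolis force):
V_g = (1/(fρ)) |∂P/∂n| = 1.02×10⁻³ / (1.21×10⁻⁴ × 0.895) = 9.38 m/s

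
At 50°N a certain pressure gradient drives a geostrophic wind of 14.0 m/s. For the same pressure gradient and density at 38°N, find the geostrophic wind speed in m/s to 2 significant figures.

With the same pressure gradient and density, V_g ∝ 1/f ∝ 1/sin φ.
V₂ = V₁ · sin φ₁ / sin φ₂ = 14.0 × sin 50° / sin 38°
V₂ = 14.0 × 0.7660/0.6157 = 17 m/s

17 m/s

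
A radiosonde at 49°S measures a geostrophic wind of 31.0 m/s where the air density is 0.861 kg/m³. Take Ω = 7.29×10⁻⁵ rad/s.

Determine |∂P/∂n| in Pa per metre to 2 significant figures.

Coriolis parameter at 49°S:
f = 2Ω sin φ = 2 × 7.29×10⁻⁵ × sin 49° = 1.10×10⁻⁴ s⁻¹
Geostrophic balance rearranged: |∂P/∂n| = f ρ V_g
|∂P/∂n| = 1.10×10⁻⁴ × 0.861 × 31.0 = 2.94×10⁻³ Pa/m

2.9×10⁻³ Pa/m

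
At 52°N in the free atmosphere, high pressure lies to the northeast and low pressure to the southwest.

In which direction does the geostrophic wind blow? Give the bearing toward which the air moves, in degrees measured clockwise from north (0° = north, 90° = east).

The pressure-gradient force points toward the southwest (bearing 225°).
Geostrophic balance: in the Northern Hemisphere the Coriolis force deflects motion to the right, so the geostrophic wind blows 90° to the right of the pressure-gradient force (low pressure on the left).
Rotating 225° by 90° clockwise gives 315° — the wind blows toward the northwest.

315°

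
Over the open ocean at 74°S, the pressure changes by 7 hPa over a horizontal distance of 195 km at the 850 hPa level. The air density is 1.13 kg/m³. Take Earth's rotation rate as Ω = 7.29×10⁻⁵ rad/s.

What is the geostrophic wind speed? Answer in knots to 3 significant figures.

44.1 knots

Coriolis parameter at 74°S:
f = 2Ω sin φ = 2 × 7.29×10⁻⁵ × sin 74° = 1.40×10⁻⁴ s⁻¹
Pressure gradient: |∂P/∂n| = 700 Pa / 195000 m = 3.59×10⁻³ Pa/m
Geostrophic balance (pressure-gradient force = Coriolis force):
V_g = (1/(fρ)) |∂P/∂n| = 3.59×10⁻³ / (1.40×10⁻⁴ × 1.13) = 22.7 m/s
Converting: 22.7 m/s × 1.944 = 44.1 knots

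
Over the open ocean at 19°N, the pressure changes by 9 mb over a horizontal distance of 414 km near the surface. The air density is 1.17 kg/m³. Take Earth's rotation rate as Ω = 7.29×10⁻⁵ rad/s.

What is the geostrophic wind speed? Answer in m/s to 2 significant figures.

39 m/s

Coriolis parameter at 19°N:
f = 2Ω sin φ = 2 × 7.29×10⁻⁵ × sin 19° = 4.75×10⁻⁵ s⁻¹
Pressure gradient: |∂P/∂n| = 900 Pa / 414000 m = 2.17×10⁻³ Pa/m
Geostrophic balance (pressure-gradient force = Coriolis force):
V_g = (1/(fρ)) |∂P/∂n| = 2.17×10⁻³ / (4.75×10⁻⁵ × 1.17) = 39.1 m/s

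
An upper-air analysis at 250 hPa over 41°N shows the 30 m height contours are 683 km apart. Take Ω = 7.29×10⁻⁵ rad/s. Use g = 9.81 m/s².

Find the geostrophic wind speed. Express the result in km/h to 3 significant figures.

16.2 km/h

Coriolis parameter at 41°N:
f = 2Ω sin φ = 2 × 7.29×10⁻⁵ × sin 41° = 9.57×10⁻⁵ s⁻¹
Height gradient: |∂Z/∂n| = 30 m / 683000 m = 4.39×10⁻⁵
On a pressure surface, geostrophic balance gives V_g = (g/f)|∂Z/∂n|:
V_g = 9.81 × 4.39×10⁻⁵ / 9.57×10⁻⁵ = 4.50 m/s
Converting: 4.50 m/s × 3.6 = 16.2 km/h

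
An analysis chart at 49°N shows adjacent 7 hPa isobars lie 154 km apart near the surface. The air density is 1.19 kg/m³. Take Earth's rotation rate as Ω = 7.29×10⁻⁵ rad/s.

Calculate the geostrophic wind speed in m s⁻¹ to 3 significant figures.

34.7 m s⁻¹

Coriolis parameter at 49°N:
f = 2Ω sin φ = 2 × 7.29×10⁻⁵ × sin 49° = 1.10×10⁻⁴ s⁻¹
Pressure gradient: |∂P/∂n| = 700 Pa / 154000 m = 4.55×10⁻³ Pa/m
Geostrophic balance (pressure-gradient force = Coriolis force):
V_g = (1/(fρ)) |∂P/∂n| = 4.55×10⁻³ / (1.10×10⁻⁴ × 1.19) = 34.7 m/s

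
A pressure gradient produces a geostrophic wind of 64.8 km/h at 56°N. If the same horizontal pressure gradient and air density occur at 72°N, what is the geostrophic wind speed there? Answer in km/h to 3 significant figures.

56.5 km/h

With the same pressure gradient and density, V_g ∝ 1/f ∝ 1/sin φ.
V₂ = V₁ · sin φ₁ / sin φ₂ = 64.8 × sin 56° / sin 72°
V₂ = 64.8 × 0.8290/0.9511 = 56.5 km/h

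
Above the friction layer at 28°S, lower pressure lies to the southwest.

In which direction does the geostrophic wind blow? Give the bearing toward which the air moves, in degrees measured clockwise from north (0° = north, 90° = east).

The pressure-gradient force points toward the southwest (bearing 225°).
Geostrophic balance: in the Southern Hemisphere the Coriolis force deflects motion to the left, so the geostrophic wind blows 90° to the left of the pressure-gradient force (low pressure on the right).
Rotating 225° by 90° counterclockwise gives 135° — the wind blows toward the southeast.

135°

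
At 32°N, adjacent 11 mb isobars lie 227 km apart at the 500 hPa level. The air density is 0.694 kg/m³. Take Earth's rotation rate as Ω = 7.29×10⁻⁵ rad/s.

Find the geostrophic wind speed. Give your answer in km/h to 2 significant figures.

Coriolis parameter at 32°N:
f = 2Ω sin φ = 2 × 7.29×10⁻⁵ × sin 32° = 7.73×10⁻⁵ s⁻¹
Pressure gradient: |∂P/∂n| = 1100 Pa / 227000 m = 4.85×10⁻³ Pa/m
Geostrophic balance (pressure-gradient force = Coriolis force):
V_g = (1/(fρ)) |∂P/∂n| = 4.85×10⁻³ / (7.73×10⁻⁵ × 0.694) = 90.4 m/s
Converting: 90.4 m/s × 3.6 = 330 km/h

330 km/h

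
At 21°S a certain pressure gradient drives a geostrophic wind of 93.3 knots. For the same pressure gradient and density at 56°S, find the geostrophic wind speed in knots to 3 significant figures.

40.3 knots

With the same pressure gradient and density, V_g ∝ 1/f ∝ 1/sin φ.
V₂ = V₁ · sin φ₁ / sin φ₂ = 93.3 × sin 21° / sin 56°
V₂ = 93.3 × 0.3584/0.8290 = 40.3 knots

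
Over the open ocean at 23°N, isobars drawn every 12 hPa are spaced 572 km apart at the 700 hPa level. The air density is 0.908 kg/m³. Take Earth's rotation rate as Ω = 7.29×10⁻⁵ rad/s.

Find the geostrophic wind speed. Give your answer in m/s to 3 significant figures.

40.6 m/s

Coriolis parameter at 23°N:
f = 2Ω sin φ = 2 × 7.29×10⁻⁵ × sin 23° = 5.70×10⁻⁵ s⁻¹
Pressure gradient: |∂P/∂n| = 1200 Pa / 572000 m = 2.10×10⁻³ Pa/m
Geostrophic balance (pressure-gradient force = Coriolis force):
V_g = (1/(fρ)) |∂P/∂n| = 2.10×10⁻³ / (5.70×10⁻⁵ × 0.908) = 40.6 m/s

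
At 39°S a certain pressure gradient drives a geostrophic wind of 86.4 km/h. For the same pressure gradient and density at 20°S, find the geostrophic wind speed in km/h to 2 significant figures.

160 km/h

With the same pressure gradient and density, V_g ∝ 1/f ∝ 1/sin φ.
V₂ = V₁ · sin φ₁ / sin φ₂ = 86.4 × sin 39° / sin 20°
V₂ = 86.4 × 0.6293/0.3420 = 160 km/h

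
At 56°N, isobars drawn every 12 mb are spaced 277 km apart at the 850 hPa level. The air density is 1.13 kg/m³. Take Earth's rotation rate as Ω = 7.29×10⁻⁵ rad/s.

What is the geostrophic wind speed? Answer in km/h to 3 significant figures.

Coriolis parameter at 56°N:
f = 2Ω sin φ = 2 × 7.29×10⁻⁵ × sin 56° = 1.21×10⁻⁴ s⁻¹
Pressure gradient: |∂P/∂n| = 1200 Pa / 277000 m = 4.33×10⁻³ Pa/m
Geostrophic balance (pressure-gradient force = Coriolis force):
V_g = (1/(fρ)) |∂P/∂n| = 4.33×10⁻³ / (1.21×10⁻⁴ × 1.13) = 31.7 m/s
Converting: 31.7 m/s × 3.6 = 114 km/h

114 km/h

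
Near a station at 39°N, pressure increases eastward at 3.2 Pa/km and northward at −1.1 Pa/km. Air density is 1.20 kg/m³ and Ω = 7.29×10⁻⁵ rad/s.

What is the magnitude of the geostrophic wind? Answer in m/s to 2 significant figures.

31 m/s

Coriolis parameter at 39°N:
f = 2Ω sin φ = 2 × 7.29×10⁻⁵ × sin 39° = 9.18×10⁻⁵ s⁻¹
Component geostrophic relations (x east, y north):
u_g = −(1/(fρ)) ∂P/∂y,  v_g = (1/(fρ)) ∂P/∂x
u_g = −(−1.1×10⁻³)/(9.18×10⁻⁵ × 1.20) = 9.99 m/s;  v_g = (3.2×10⁻³)/(9.18×10⁻⁵ × 1.20) = 29.1 m/s
|V_g| = √(u_g² + v_g²) = 30.7 m/s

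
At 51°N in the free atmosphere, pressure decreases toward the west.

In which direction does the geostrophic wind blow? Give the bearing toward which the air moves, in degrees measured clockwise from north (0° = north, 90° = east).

000°

The pressure-gradient force points toward the west (bearing 270°).
Geostrophic balance: in the Northern Hemisphere the Coriolis force deflects motion to the right, so the geostrophic wind blows 90° to the right of the pressure-gradient force (low pressure on the left).
Rotating 270° by 90° clockwise gives 000° — the wind blows toward the north.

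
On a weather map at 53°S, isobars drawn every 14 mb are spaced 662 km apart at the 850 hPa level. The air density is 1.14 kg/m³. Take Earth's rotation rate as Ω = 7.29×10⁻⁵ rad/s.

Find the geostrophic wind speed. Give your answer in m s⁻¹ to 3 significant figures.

Coriolis parameter at 53°S:
f = 2Ω sin φ = 2 × 7.29×10⁻⁵ × sin 53° = 1.16×10⁻⁴ s⁻¹
Pressure gradient: |∂P/∂n| = 1400 Pa / 662000 m = 2.11×10⁻³ Pa/m
Geostrophic balance (pressure-gradient force = Coriolis force):
V_g = (1/(fρ)) |∂P/∂n| = 2.11×10⁻³ / (1.16×10⁻⁴ × 1.14) = 15.9 m/s

15.9 m s⁻¹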